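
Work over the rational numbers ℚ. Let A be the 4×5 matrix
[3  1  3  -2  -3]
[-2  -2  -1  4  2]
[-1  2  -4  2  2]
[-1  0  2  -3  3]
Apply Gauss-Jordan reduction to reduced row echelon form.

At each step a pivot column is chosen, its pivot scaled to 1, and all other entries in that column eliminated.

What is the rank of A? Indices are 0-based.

rank = 4

[1] R0 /= 3  ⇒  (1, 1/3, 1, -2/3, -1)
     R1 -= -2·R0  ⇒  (0, -4/3, 1, 8/3, 0)
     R2 -= -1·R0  ⇒  (0, 7/3, -3, 4/3, 1)
     R3 -= -1·R0  ⇒  (0, 1/3, 3, -11/3, 2)
[2] R1 /= -4/3  ⇒  (0, 1, -3/4, -2, 0)
     R0 -= 1/3·R1  ⇒  (1, 0, 5/4, 0, -1)
     R2 -= 7/3·R1  ⇒  (0, 0, -5/4, 6, 1)
     R3 -= 1/3·R1  ⇒  (0, 0, 13/4, -3, 2)
[3] R2 /= -5/4  ⇒  (0, 0, 1, -24/5, -4/5)
     R0 -= 5/4·R2  ⇒  (1, 0, 0, 6, 0)
     R1 -= -3/4·R2  ⇒  (0, 1, 0, -28/5, -3/5)
     R3 -= 13/4·R2  ⇒  (0, 0, 0, 63/5, 23/5)
[4] R3 /= 63/5  ⇒  (0, 0, 0, 1, 23/63)
     R0 -= 6·R3  ⇒  (1, 0, 0, 0, -46/21)
     R1 -= -28/5·R3  ⇒  (0, 1, 0, 0, 13/9)
     R2 -= -24/5·R3  ⇒  (0, 0, 1, 0, 20/21)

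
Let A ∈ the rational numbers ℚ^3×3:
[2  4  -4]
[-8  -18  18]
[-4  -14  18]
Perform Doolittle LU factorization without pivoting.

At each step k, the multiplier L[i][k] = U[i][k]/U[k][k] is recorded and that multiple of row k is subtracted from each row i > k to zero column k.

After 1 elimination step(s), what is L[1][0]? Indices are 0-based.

k=0: U[0][0]=2
  eliminate (1,0): mult=-4, new row 1: (0, -2, 2); set L[1][0]=-4
  eliminate (2,0): mult=-2, new row 2: (0, -6, 10); set L[2][0]=-2

L[1][0] = -4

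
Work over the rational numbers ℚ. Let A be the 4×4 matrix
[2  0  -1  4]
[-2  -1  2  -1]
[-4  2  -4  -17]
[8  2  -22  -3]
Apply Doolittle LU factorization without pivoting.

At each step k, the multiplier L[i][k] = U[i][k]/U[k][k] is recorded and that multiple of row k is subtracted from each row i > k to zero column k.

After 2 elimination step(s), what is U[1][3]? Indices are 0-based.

U[1][3] = 3

Step 1: pivot at (0,0) is 2.
  row1 ← row1 − (-1)·row0  ⇒  L[1][0]=-1, U row1=(0, -1, 1, 3)
  row2 ← row2 − (-2)·row0  ⇒  L[2][0]=-2, U row2=(0, 2, -6, -9)
  row3 ← row3 − (4)·row0  ⇒  L[3][0]=4, U row3=(0, 2, -18, -19)
Step 2: pivot at (1,1) is -1.
  row2 ← row2 − (-2)·row1  ⇒  L[2][1]=-2, U row2=(0, 0, -4, -3)
  row3 ← row3 − (-2)·row1  ⇒  L[3][1]=-2, U row3=(0, 0, -16, -13)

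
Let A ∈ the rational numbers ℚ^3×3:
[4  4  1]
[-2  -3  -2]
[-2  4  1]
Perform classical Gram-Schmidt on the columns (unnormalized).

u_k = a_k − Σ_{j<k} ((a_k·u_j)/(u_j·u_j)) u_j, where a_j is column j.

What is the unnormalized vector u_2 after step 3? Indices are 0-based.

u_2 = (-105/197, -180/197, -30/197)

Step 1: u_0 = a_0 = (4, -2, -2).
Step 2: u_1 = a_1 − (7/12)·u_0 = (5/3, -11/6, 31/6).
Step 3: u_2 = a_2 − (1/4)·u_0 − (63/197)·u_1 = (-105/197, -180/197, -30/197).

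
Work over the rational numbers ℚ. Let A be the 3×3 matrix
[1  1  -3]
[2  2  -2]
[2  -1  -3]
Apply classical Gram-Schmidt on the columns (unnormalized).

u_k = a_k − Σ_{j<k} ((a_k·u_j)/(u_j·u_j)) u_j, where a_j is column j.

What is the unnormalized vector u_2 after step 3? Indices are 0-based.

Step 1: u_0 = a_0 = (1, 2, 2).
Step 2: u_1 = a_1 − (1/3)·u_0 = (2/3, 4/3, -5/3).
Step 3: u_2 = a_2 − (-13/9)·u_0 − (1/15)·u_1 = (-8/5, 4/5, 0).

u_2 = (-8/5, 4/5, 0)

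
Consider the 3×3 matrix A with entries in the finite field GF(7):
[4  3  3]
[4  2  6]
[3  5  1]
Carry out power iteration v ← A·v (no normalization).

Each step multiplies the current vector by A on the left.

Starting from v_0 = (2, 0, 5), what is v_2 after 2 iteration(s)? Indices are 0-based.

v_0 = (2, 0, 5).
v_1 = A·v_0 = (2, 3, 4).
v_2 = A·v_1 = (1, 3, 4).

v_2 = (1, 3, 4)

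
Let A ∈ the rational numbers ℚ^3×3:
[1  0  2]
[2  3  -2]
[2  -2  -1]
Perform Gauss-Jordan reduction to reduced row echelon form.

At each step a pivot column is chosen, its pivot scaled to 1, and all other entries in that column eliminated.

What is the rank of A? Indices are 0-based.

pivot(0,0)=1: scale R0 → (1, 0, 2)
  clear (1,0): R1 −= (2)R0 → (0, 3, -6)
  clear (2,0): R2 −= (2)R0 → (0, -2, -5)
pivot(1,1)=3: scale R1 → (0, 1, -2)
  clear (2,1): R2 −= (-2)R1 → (0, 0, -9)
pivot(2,2)=-9: scale R2 → (0, 0, 1)
  clear (0,2): R0 −= (2)R2 → (1, 0, 0)
  clear (1,2): R1 −= (-2)R2 → (0, 1, 0)

rank = 3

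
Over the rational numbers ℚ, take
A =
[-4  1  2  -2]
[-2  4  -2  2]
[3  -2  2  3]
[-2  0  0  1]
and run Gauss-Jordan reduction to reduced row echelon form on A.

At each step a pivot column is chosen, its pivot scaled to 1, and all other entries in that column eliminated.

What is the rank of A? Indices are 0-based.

step 1: normalize row 0 (÷-4) = (1, -1/4, -1/2, 1/2)
  row 1: subtract -2×row0 = (0, 7/2, -3, 3)
  row 2: subtract 3×row0 = (0, -5/4, 7/2, 3/2)
  row 3: subtract -2×row0 = (0, -1/2, -1, 2)
step 2: normalize row 1 (÷7/2) = (0, 1, -6/7, 6/7)
  row 0: subtract -1/4×row1 = (1, 0, -5/7, 5/7)
  row 2: subtract -5/4×row1 = (0, 0, 17/7, 18/7)
  row 3: subtract -1/2×row1 = (0, 0, -10/7, 17/7)
step 3: normalize row 2 (÷17/7) = (0, 0, 1, 18/17)
  row 0: subtract -5/7×row2 = (1, 0, 0, 25/17)
  row 1: subtract -6/7×row2 = (0, 1, 0, 30/17)
  row 3: subtract -10/7×row2 = (0, 0, 0, 67/17)
step 4: normalize row 3 (÷67/17) = (0, 0, 0, 1)
  row 0: subtract 25/17×row3 = (1, 0, 0, 0)
  row 1: subtract 30/17×row3 = (0, 1, 0, 0)
  row 2: subtract 18/17×row3 = (0, 0, 1, 0)

rank = 4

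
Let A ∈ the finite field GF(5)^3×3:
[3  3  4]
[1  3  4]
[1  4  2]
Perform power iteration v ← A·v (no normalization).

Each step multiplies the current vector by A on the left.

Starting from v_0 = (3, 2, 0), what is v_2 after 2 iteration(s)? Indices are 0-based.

v_0 = (3, 2, 0).
v_1 = A·v_0 = (0, 4, 1).
v_2 = A·v_1 = (1, 1, 3).

v_2 = (1, 1, 3)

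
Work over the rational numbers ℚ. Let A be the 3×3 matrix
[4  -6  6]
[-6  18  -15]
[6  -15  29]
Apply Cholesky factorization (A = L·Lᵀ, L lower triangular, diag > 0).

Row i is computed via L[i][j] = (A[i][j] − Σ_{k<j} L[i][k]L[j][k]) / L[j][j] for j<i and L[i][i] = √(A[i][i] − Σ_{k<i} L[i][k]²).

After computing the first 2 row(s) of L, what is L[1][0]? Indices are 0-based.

Step 1: L[0][0] = √(4) = 2.
  L[1][0] = (-6) / L[0][0] = -3.
Step 2: L[1][1] = √(9) = 3.

L[1][0] = -3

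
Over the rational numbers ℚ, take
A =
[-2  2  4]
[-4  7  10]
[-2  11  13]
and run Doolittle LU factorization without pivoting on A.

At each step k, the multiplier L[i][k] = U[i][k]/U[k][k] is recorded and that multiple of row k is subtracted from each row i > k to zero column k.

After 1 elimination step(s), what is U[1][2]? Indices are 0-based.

U[1][2] = 2

[col 0] pivot -2
  R1 -= 2*R0 → (0, 3, 2)  (L[1][0] := 2)
  R2 -= 1*R0 → (0, 9, 9)  (L[2][0] := 1)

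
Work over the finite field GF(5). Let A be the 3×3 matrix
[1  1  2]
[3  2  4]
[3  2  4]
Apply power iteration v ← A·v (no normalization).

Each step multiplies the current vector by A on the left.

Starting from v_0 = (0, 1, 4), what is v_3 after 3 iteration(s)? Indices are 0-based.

v_3 = (3, 4, 4)

v_0 = (0, 1, 4).
v_1 = A·v_0 = (4, 3, 3).
v_2 = A·v_1 = (3, 0, 0).
v_3 = A·v_2 = (3, 4, 4).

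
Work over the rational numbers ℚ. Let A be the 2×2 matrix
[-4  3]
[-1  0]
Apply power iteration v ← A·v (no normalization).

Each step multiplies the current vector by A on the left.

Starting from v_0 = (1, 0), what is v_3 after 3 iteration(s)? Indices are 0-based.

v_3 = (-40, -13)

v_0 = (1, 0).
v_1 = A·v_0 = (-4, -1).
v_2 = A·v_1 = (13, 4).
v_3 = A·v_2 = (-40, -13).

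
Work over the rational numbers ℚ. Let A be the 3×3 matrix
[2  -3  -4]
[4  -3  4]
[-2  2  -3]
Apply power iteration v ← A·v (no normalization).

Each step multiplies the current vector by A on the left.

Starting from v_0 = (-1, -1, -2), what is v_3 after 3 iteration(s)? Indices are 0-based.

v_3 = (-3, -393, 294)

v_0 = (-1, -1, -2).
v_1 = A·v_0 = (9, -9, 6).
v_2 = A·v_1 = (21, 87, -54).
v_3 = A·v_2 = (-3, -393, 294).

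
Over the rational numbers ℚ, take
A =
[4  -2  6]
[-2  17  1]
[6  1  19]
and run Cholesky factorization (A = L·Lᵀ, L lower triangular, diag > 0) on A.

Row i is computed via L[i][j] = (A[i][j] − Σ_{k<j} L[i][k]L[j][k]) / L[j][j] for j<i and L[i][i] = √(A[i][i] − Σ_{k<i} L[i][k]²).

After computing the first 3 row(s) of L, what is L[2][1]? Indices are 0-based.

Step 1: L[0][0] = √(4) = 2.
  L[1][0] = (-2) / L[0][0] = -1.
Step 2: L[1][1] = √(16) = 4.
  L[2][0] = (6) / L[0][0] = 3.
  L[2][1] = (4) / L[1][1] = 1.
Step 3: L[2][2] = √(9) = 3.

L[2][1] = 1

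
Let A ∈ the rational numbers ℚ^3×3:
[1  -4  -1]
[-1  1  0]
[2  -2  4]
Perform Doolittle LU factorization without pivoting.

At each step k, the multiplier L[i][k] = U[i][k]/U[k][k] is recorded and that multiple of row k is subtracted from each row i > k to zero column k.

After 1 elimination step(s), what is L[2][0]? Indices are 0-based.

k=0: U[0][0]=1
  eliminate (1,0): mult=-1, new row 1: (0, -3, -1); set L[1][0]=-1
  eliminate (2,0): mult=2, new row 2: (0, 6, 6); set L[2][0]=2

L[2][0] = 2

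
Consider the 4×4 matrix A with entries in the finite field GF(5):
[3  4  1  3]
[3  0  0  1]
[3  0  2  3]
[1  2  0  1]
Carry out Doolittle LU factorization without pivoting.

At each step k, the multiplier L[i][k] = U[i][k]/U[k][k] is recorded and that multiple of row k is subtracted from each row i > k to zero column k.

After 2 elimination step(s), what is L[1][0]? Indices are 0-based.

Step 1: pivot at (0,0) is 3.
  row1 ← row1 − (1)·row0  ⇒  L[1][0]=1, U row1=(0, 1, 4, 3)
  row2 ← row2 − (1)·row0  ⇒  L[2][0]=1, U row2=(0, 1, 1, 0)
  row3 ← row3 − (2)·row0  ⇒  L[3][0]=2, U row3=(0, 4, 3, 0)
Step 2: pivot at (1,1) is 1.
  row2 ← row2 − (1)·row1  ⇒  L[2][1]=1, U row2=(0, 0, 2, 2)
  row3 ← row3 − (4)·row1  ⇒  L[3][1]=4, U row3=(0, 0, 2, 3)

L[1][0] = 1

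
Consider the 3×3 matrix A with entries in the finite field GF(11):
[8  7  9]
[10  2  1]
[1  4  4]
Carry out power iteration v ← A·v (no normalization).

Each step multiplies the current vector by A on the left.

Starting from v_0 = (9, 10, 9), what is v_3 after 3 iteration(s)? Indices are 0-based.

v_3 = (4, 2, 7)

v_0 = (9, 10, 9).
v_1 = A·v_0 = (3, 9, 8).
v_2 = A·v_1 = (5, 1, 5).
v_3 = A·v_2 = (4, 2, 7).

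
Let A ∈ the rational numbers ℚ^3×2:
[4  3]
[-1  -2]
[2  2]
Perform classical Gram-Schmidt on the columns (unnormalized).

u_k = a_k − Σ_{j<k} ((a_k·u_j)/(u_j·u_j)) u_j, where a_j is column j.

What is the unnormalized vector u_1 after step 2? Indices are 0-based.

u_1 = (-3/7, -8/7, 2/7)

Step 1: u_0 = a_0 = (4, -1, 2).
Step 2: u_1 = a_1 − (6/7)·u_0 = (-3/7, -8/7, 2/7).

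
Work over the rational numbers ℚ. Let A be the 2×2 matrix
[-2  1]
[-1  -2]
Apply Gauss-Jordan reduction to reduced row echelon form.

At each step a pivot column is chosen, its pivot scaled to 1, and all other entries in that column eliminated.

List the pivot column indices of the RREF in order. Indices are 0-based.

pivot columns: 0, 1

[1] R0 /= -2  ⇒  (1, -1/2)
     R1 -= -1·R0  ⇒  (0, -5/2)
[2] R1 /= -5/2  ⇒  (0, 1)
     R0 -= -1/2·R1  ⇒  (1, 0)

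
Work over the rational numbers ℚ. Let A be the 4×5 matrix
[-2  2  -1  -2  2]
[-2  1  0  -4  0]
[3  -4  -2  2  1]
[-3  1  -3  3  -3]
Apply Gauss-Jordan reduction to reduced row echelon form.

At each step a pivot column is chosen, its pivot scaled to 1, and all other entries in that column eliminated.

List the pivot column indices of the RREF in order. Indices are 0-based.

[1] R0 /= -2  ⇒  (1, -1, 1/2, 1, -1)
     R1 -= -2·R0  ⇒  (0, -1, 1, -2, -2)
     R2 -= 3·R0  ⇒  (0, -1, -7/2, -1, 4)
     R3 -= -3·R0  ⇒  (0, -2, -3/2, 6, -6)
[2] R1 /= -1  ⇒  (0, 1, -1, 2, 2)
     R0 -= -1·R1  ⇒  (1, 0, -1/2, 3, 1)
     R2 -= -1·R1  ⇒  (0, 0, -9/2, 1, 6)
     R3 -= -2·R1  ⇒  (0, 0, -7/2, 10, -2)
[3] R2 /= -9/2  ⇒  (0, 0, 1, -2/9, -4/3)
     R0 -= -1/2·R2  ⇒  (1, 0, 0, 26/9, 1/3)
     R1 -= -1·R2  ⇒  (0, 1, 0, 16/9, 2/3)
     R3 -= -7/2·R2  ⇒  (0, 0, 0, 83/9, -20/3)
[4] R3 /= 83/9  ⇒  (0, 0, 0, 1, -60/83)
     R0 -= 26/9·R3  ⇒  (1, 0, 0, 0, 201/83)
     R1 -= 16/9·R3  ⇒  (0, 1, 0, 0, 162/83)
     R2 -= -2/9·R3  ⇒  (0, 0, 1, 0, -124/83)

pivot columns: 0, 1, 2, 3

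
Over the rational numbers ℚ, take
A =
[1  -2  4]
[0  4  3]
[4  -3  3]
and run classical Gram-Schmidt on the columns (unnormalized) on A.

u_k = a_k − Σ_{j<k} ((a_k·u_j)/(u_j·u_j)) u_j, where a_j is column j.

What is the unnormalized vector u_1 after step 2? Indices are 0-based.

u_1 = (-20/17, 4, 5/17)

Step 1: u_0 = a_0 = (1, 0, 4).
Step 2: u_1 = a_1 − (-14/17)·u_0 = (-20/17, 4, 5/17).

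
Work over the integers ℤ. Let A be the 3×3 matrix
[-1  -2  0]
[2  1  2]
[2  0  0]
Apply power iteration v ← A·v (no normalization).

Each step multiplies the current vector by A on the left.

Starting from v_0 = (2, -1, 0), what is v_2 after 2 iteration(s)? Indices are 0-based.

v_0 = (2, -1, 0).
v_1 = A·v_0 = (0, 3, 4).
v_2 = A·v_1 = (-6, 11, 0).

v_2 = (-6, 11, 0)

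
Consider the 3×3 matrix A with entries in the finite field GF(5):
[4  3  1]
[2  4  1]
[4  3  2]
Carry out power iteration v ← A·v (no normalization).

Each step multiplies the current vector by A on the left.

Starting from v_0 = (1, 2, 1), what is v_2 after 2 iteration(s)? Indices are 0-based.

v_0 = (1, 2, 1).
v_1 = A·v_0 = (1, 1, 2).
v_2 = A·v_1 = (4, 3, 1).

v_2 = (4, 3, 1)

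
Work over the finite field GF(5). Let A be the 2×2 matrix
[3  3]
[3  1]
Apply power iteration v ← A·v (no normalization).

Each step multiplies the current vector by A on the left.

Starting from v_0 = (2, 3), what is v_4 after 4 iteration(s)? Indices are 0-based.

v_0 = (2, 3).
v_1 = A·v_0 = (0, 4).
v_2 = A·v_1 = (2, 4).
v_3 = A·v_2 = (3, 0).
v_4 = A·v_3 = (4, 4).

v_4 = (4, 4)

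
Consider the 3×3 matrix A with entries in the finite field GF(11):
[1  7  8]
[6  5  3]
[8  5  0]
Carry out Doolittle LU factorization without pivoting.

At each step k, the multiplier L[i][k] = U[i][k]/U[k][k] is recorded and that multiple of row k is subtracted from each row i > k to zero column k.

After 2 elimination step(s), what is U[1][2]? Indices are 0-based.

k=0: U[0][0]=1
  eliminate (1,0): mult=6, new row 1: (0, 7, 10); set L[1][0]=6
  eliminate (2,0): mult=8, new row 2: (0, 4, 2); set L[2][0]=8
k=1: U[1][1]=7
  eliminate (2,1): mult=10, new row 2: (0, 0, 1); set L[2][1]=10

U[1][2] = 10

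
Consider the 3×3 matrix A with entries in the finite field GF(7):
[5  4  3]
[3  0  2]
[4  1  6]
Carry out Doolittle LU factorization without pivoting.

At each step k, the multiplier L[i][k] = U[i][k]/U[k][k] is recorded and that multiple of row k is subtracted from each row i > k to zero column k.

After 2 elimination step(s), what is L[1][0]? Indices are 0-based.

Step 1: pivot at (0,0) is 5.
  row1 ← row1 − (2)·row0  ⇒  L[1][0]=2, U row1=(0, 6, 3)
  row2 ← row2 − (5)·row0  ⇒  L[2][0]=5, U row2=(0, 2, 5)
Step 2: pivot at (1,1) is 6.
  row2 ← row2 − (5)·row1  ⇒  L[2][1]=5, U row2=(0, 0, 4)

L[1][0] = 2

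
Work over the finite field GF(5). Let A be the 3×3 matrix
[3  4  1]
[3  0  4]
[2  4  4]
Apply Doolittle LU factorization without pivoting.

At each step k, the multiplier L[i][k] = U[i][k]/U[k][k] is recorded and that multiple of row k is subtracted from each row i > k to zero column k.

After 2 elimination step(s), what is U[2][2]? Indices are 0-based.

[col 0] pivot 3
  R1 -= 1*R0 → (0, 1, 3)  (L[1][0] := 1)
  R2 -= 4*R0 → (0, 3, 0)  (L[2][0] := 4)
[col 1] pivot 1
  R2 -= 3*R1 → (0, 0, 1)  (L[2][1] := 3)

U[2][2] = 1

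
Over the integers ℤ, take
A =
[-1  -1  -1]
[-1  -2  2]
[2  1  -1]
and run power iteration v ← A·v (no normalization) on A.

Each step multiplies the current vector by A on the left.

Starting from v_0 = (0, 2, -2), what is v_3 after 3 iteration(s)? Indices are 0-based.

v_0 = (0, 2, -2).
v_1 = A·v_0 = (0, -8, 4).
v_2 = A·v_1 = (4, 24, -12).
v_3 = A·v_2 = (-16, -76, 44).

v_3 = (-16, -76, 44)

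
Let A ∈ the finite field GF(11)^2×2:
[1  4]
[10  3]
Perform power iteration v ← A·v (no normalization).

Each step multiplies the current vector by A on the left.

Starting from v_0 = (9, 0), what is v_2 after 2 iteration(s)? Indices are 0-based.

v_0 = (9, 0).
v_1 = A·v_0 = (9, 2).
v_2 = A·v_1 = (6, 8).

v_2 = (6, 8)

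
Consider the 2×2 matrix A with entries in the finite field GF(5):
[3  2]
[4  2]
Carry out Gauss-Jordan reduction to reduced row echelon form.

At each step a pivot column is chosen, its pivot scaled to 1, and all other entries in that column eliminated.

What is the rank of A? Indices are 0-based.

rank = 2

pivot(0,0)=3: scale R0 → (1, 4)
  clear (1,0): R1 −= (4)R0 → (0, 1)
pivot(1,1)=1: scale R1 → (0, 1)
  clear (0,1): R0 −= (4)R1 → (1, 0)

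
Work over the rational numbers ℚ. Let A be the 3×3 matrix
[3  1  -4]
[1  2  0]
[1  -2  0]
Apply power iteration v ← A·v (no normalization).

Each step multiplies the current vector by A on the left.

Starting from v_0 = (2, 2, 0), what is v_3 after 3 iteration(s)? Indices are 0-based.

v_0 = (2, 2, 0).
v_1 = A·v_0 = (8, 6, -2).
v_2 = A·v_1 = (38, 20, -4).
v_3 = A·v_2 = (150, 78, -2).

v_3 = (150, 78, -2)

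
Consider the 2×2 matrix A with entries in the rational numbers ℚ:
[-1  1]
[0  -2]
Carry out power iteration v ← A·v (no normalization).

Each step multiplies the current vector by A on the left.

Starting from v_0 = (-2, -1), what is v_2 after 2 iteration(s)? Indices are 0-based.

v_2 = (1, -4)

v_0 = (-2, -1).
v_1 = A·v_0 = (1, 2).
v_2 = A·v_1 = (1, -4).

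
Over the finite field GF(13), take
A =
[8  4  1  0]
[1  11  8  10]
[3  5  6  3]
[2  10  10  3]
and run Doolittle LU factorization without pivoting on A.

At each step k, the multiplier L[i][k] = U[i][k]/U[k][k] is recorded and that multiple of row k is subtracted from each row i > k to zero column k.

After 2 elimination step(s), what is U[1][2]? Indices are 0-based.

U[1][2] = 3

k=0: U[0][0]=8
  eliminate (1,0): mult=5, new row 1: (0, 4, 3, 10); set L[1][0]=5
  eliminate (2,0): mult=2, new row 2: (0, 10, 4, 3); set L[2][0]=2
  eliminate (3,0): mult=10, new row 3: (0, 9, 0, 3); set L[3][0]=10
k=1: U[1][1]=4
  eliminate (2,1): mult=9, new row 2: (0, 0, 3, 4); set L[2][1]=9
  eliminate (3,1): mult=12, new row 3: (0, 0, 3, 0); set L[3][1]=12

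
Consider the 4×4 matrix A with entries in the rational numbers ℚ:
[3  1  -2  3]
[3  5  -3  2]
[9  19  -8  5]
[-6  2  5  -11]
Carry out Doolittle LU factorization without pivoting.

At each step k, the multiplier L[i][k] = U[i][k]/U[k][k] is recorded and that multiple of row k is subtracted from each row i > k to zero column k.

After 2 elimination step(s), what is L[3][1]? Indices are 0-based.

Step 1: pivot at (0,0) is 3.
  row1 ← row1 − (1)·row0  ⇒  L[1][0]=1, U row1=(0, 4, -1, -1)
  row2 ← row2 − (3)·row0  ⇒  L[2][0]=3, U row2=(0, 16, -2, -4)
  row3 ← row3 − (-2)·row0  ⇒  L[3][0]=-2, U row3=(0, 4, 1, -5)
Step 2: pivot at (1,1) is 4.
  row2 ← row2 − (4)·row1  ⇒  L[2][1]=4, U row2=(0, 0, 2, 0)
  row3 ← row3 − (1)·row1  ⇒  L[3][1]=1, U row3=(0, 0, 2, -4)

L[3][1] = 1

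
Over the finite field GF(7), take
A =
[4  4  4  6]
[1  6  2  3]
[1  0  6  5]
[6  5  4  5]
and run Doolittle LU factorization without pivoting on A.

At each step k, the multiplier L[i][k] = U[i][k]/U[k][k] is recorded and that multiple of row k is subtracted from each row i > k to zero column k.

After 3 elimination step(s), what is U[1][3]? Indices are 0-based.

U[1][3] = 5

Step 1: pivot at (0,0) is 4.
  row1 ← row1 − (2)·row0  ⇒  L[1][0]=2, U row1=(0, 5, 1, 5)
  row2 ← row2 − (2)·row0  ⇒  L[2][0]=2, U row2=(0, 6, 5, 0)
  row3 ← row3 − (5)·row0  ⇒  L[3][0]=5, U row3=(0, 6, 5, 3)
Step 2: pivot at (1,1) is 5.
  row2 ← row2 − (4)·row1  ⇒  L[2][1]=4, U row2=(0, 0, 1, 1)
  row3 ← row3 − (4)·row1  ⇒  L[3][1]=4, U row3=(0, 0, 1, 4)
Step 3: pivot at (2,2) is 1.
  row3 ← row3 − (1)·row2  ⇒  L[3][2]=1, U row3=(0, 0, 0, 3)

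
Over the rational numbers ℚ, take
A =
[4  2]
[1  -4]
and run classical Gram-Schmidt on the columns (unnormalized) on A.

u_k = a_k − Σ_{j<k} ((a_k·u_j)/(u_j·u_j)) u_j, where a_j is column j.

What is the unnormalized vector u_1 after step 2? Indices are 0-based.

u_1 = (18/17, -72/17)

Step 1: u_0 = a_0 = (4, 1).
Step 2: u_1 = a_1 − (4/17)·u_0 = (18/17, -72/17).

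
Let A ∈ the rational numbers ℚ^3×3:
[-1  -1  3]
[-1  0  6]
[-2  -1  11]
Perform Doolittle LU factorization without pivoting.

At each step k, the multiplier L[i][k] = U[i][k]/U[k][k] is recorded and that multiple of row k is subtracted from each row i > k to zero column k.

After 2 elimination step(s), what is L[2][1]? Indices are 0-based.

L[2][1] = 1

k=0: U[0][0]=-1
  eliminate (1,0): mult=1, new row 1: (0, 1, 3); set L[1][0]=1
  eliminate (2,0): mult=2, new row 2: (0, 1, 5); set L[2][0]=2
k=1: U[1][1]=1
  eliminate (2,1): mult=1, new row 2: (0, 0, 2); set L[2][1]=1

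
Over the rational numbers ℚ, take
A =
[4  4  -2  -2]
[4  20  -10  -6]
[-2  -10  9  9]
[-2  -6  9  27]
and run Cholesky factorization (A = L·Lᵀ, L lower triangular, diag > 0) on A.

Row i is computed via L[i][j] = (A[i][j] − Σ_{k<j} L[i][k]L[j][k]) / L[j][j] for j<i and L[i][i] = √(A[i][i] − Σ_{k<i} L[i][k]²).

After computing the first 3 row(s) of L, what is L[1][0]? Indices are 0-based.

Step 1: L[0][0] = √(4) = 2.
  L[1][0] = (4) / L[0][0] = 2.
Step 2: L[1][1] = √(16) = 4.
  L[2][0] = (-2) / L[0][0] = -1.
  L[2][1] = (-8) / L[1][1] = -2.
Step 3: L[2][2] = √(4) = 2.

L[1][0] = 2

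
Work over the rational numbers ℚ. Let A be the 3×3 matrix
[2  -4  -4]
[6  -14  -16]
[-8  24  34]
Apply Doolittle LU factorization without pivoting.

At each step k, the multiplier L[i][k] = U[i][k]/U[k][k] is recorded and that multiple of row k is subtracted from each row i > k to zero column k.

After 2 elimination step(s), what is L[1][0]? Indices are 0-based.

L[1][0] = 3

k=0: U[0][0]=2
  eliminate (1,0): mult=3, new row 1: (0, -2, -4); set L[1][0]=3
  eliminate (2,0): mult=-4, new row 2: (0, 8, 18); set L[2][0]=-4
k=1: U[1][1]=-2
  eliminate (2,1): mult=-4, new row 2: (0, 0, 2); set L[2][1]=-4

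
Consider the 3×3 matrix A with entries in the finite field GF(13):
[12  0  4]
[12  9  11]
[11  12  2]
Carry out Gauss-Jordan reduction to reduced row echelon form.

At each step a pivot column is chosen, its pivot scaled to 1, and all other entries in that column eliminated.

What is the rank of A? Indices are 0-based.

rank = 3

[1] R0 /= 12  ⇒  (1, 0, 9)
     R1 -= 12·R0  ⇒  (0, 9, 7)
     R2 -= 11·R0  ⇒  (0, 12, 7)
[2] R1 /= 9  ⇒  (0, 1, 8)
     R2 -= 12·R1  ⇒  (0, 0, 2)
[3] R2 /= 2  ⇒  (0, 0, 1)
     R0 -= 9·R2  ⇒  (1, 0, 0)
     R1 -= 8·R2  ⇒  (0, 1, 0)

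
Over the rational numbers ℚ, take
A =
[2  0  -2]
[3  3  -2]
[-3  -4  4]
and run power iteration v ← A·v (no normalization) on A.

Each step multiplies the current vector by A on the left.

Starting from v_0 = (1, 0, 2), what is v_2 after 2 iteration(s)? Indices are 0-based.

v_0 = (1, 0, 2).
v_1 = A·v_0 = (-2, -1, 5).
v_2 = A·v_1 = (-14, -19, 30).

v_2 = (-14, -19, 30)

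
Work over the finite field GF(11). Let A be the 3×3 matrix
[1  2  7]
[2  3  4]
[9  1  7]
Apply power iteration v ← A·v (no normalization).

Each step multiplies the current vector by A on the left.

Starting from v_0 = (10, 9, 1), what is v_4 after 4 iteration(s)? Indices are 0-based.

v_0 = (10, 9, 1).
v_1 = A·v_0 = (2, 7, 7).
v_2 = A·v_1 = (10, 9, 8).
v_3 = A·v_2 = (7, 2, 1).
v_4 = A·v_3 = (7, 2, 6).

v_4 = (7, 2, 6)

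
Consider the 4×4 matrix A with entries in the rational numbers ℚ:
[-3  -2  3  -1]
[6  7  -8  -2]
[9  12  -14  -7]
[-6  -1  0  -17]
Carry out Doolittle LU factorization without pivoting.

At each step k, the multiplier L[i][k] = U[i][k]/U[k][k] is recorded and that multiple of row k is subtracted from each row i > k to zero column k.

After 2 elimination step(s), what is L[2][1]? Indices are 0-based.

L[2][1] = 2

[col 0] pivot -3
  R1 -= -2*R0 → (0, 3, -2, -4)  (L[1][0] := -2)
  R2 -= -3*R0 → (0, 6, -5, -10)  (L[2][0] := -3)
  R3 -= 2*R0 → (0, 3, -6, -15)  (L[3][0] := 2)
[col 1] pivot 3
  R2 -= 2*R1 → (0, 0, -1, -2)  (L[2][1] := 2)
  R3 -= 1*R1 → (0, 0, -4, -11)  (L[3][1] := 1)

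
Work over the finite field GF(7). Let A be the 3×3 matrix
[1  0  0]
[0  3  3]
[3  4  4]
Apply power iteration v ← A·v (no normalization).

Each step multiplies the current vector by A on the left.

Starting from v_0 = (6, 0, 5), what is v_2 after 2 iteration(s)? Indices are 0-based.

v_0 = (6, 0, 5).
v_1 = A·v_0 = (6, 1, 3).
v_2 = A·v_1 = (6, 5, 6).

v_2 = (6, 5, 6)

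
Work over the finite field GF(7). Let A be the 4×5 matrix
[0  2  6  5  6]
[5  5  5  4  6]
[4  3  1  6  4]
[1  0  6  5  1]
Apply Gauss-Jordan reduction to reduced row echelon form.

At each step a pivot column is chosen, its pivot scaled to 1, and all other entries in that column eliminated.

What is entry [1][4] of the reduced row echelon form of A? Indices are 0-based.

M[1][4] = 6

step 1: exchange rows 0,1
step 1: normalize row 0 (÷5) = (1, 1, 1, 5, 4)
  row 2: subtract 4×row0 = (0, 6, 4, 0, 2)
  row 3: subtract 1×row0 = (0, 6, 5, 0, 4)
step 2: normalize row 1 (÷2) = (0, 1, 3, 6, 3)
  row 0: subtract 1×row1 = (1, 0, 5, 6, 1)
  row 2: subtract 6×row1 = (0, 0, 0, 6, 5)
  row 3: subtract 6×row1 = (0, 0, 1, 6, 0)
step 3: exchange rows 2,3
step 3: normalize row 2 (÷1) = (0, 0, 1, 6, 0)
  row 0: subtract 5×row2 = (1, 0, 0, 4, 1)
  row 1: subtract 3×row2 = (0, 1, 0, 2, 3)
step 4: normalize row 3 (÷6) = (0, 0, 0, 1, 2)
  row 0: subtract 4×row3 = (1, 0, 0, 0, 0)
  row 1: subtract 2×row3 = (0, 1, 0, 0, 6)
  row 2: subtract 6×row3 = (0, 0, 1, 0, 2)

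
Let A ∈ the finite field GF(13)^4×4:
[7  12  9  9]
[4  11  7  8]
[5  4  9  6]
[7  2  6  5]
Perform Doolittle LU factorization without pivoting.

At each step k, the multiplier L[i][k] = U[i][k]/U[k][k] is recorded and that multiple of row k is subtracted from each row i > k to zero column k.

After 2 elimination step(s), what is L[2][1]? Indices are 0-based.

L[2][1] = 11

k=0: U[0][0]=7
  eliminate (1,0): mult=8, new row 1: (0, 6, 0, 1); set L[1][0]=8
  eliminate (2,0): mult=10, new row 2: (0, 1, 10, 7); set L[2][0]=10
  eliminate (3,0): mult=1, new row 3: (0, 3, 10, 9); set L[3][0]=1
k=1: U[1][1]=6
  eliminate (2,1): mult=11, new row 2: (0, 0, 10, 9); set L[2][1]=11
  eliminate (3,1): mult=7, new row 3: (0, 0, 10, 2); set L[3][1]=7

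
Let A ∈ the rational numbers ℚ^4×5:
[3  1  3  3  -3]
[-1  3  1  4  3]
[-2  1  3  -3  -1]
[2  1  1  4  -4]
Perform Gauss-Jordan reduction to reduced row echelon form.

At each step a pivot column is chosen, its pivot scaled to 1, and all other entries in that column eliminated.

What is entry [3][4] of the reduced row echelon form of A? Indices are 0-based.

M[3][4] = -68/9

[1] R0 /= 3  ⇒  (1, 1/3, 1, 1, -1)
     R1 -= -1·R0  ⇒  (0, 10/3, 2, 5, 2)
     R2 -= -2·R0  ⇒  (0, 5/3, 5, -1, -3)
     R3 -= 2·R0  ⇒  (0, 1/3, -1, 2, -2)
[2] R1 /= 10/3  ⇒  (0, 1, 3/5, 3/2, 3/5)
     R0 -= 1/3·R1  ⇒  (1, 0, 4/5, 1/2, -6/5)
     R2 -= 5/3·R1  ⇒  (0, 0, 4, -7/2, -4)
     R3 -= 1/3·R1  ⇒  (0, 0, -6/5, 3/2, -11/5)
[3] R2 /= 4  ⇒  (0, 0, 1, -7/8, -1)
     R0 -= 4/5·R2  ⇒  (1, 0, 0, 6/5, -2/5)
     R1 -= 3/5·R2  ⇒  (0, 1, 0, 81/40, 6/5)
     R3 -= -6/5·R2  ⇒  (0, 0, 0, 9/20, -17/5)
[4] R3 /= 9/20  ⇒  (0, 0, 0, 1, -68/9)
     R0 -= 6/5·R3  ⇒  (1, 0, 0, 0, 26/3)
     R1 -= 81/40·R3  ⇒  (0, 1, 0, 0, 33/2)
     R2 -= -7/8·R3  ⇒  (0, 0, 1, 0, -137/18)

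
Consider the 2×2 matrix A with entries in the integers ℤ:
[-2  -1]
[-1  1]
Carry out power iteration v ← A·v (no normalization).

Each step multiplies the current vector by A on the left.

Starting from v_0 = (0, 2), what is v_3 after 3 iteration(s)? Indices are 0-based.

v_3 = (-8, 2)

v_0 = (0, 2).
v_1 = A·v_0 = (-2, 2).
v_2 = A·v_1 = (2, 4).
v_3 = A·v_2 = (-8, 2).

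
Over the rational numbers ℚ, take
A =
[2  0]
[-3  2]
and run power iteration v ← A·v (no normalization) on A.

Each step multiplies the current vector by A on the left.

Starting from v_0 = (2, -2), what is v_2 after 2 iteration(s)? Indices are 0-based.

v_0 = (2, -2).
v_1 = A·v_0 = (4, -10).
v_2 = A·v_1 = (8, -32).

v_2 = (8, -32)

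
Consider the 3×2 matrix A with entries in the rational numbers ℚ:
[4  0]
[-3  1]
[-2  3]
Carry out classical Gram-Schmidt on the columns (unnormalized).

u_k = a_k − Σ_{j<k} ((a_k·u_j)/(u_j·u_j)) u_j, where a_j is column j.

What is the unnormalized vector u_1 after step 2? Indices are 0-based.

u_1 = (36/29, 2/29, 69/29)

Step 1: u_0 = a_0 = (4, -3, -2).
Step 2: u_1 = a_1 − (-9/29)·u_0 = (36/29, 2/29, 69/29).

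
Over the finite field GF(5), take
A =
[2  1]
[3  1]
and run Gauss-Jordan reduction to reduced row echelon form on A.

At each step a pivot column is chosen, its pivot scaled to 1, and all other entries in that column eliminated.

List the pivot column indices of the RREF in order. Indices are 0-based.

pivot columns: 0, 1

[1] R0 /= 2  ⇒  (1, 3)
     R1 -= 3·R0  ⇒  (0, 2)
[2] R1 /= 2  ⇒  (0, 1)
     R0 -= 3·R1  ⇒  (1, 0)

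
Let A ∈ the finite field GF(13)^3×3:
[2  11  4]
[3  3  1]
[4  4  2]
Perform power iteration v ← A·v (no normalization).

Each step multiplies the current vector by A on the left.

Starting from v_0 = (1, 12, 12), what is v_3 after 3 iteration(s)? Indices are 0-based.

v_0 = (1, 12, 12).
v_1 = A·v_0 = (0, 12, 11).
v_2 = A·v_1 = (7, 8, 5).
v_3 = A·v_2 = (5, 11, 5).

v_3 = (5, 11, 5)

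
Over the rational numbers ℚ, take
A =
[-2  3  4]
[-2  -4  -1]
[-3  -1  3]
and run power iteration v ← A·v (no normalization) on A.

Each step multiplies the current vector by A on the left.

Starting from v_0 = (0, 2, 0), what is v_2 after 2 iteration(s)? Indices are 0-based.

v_0 = (0, 2, 0).
v_1 = A·v_0 = (6, -8, -2).
v_2 = A·v_1 = (-44, 22, -16).

v_2 = (-44, 22, -16)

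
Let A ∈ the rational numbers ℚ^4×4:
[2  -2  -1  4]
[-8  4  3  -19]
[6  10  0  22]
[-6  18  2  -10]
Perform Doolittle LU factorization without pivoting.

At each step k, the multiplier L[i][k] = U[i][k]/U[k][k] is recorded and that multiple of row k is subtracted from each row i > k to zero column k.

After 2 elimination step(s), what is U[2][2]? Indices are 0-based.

U[2][2] = -1

Step 1: pivot at (0,0) is 2.
  row1 ← row1 − (-4)·row0  ⇒  L[1][0]=-4, U row1=(0, -4, -1, -3)
  row2 ← row2 − (3)·row0  ⇒  L[2][0]=3, U row2=(0, 16, 3, 10)
  row3 ← row3 − (-3)·row0  ⇒  L[3][0]=-3, U row3=(0, 12, -1, 2)
Step 2: pivot at (1,1) is -4.
  row2 ← row2 − (-4)·row1  ⇒  L[2][1]=-4, U row2=(0, 0, -1, -2)
  row3 ← row3 − (-3)·row1  ⇒  L[3][1]=-3, U row3=(0, 0, -4, -7)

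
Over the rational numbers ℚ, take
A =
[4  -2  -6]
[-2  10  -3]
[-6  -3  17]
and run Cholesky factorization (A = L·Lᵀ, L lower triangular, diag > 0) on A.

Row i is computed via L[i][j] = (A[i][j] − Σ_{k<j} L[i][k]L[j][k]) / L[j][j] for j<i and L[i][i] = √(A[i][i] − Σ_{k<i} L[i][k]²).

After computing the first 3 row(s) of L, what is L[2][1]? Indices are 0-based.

L[2][1] = -2

Step 1: L[0][0] = √(4) = 2.
  L[1][0] = (-2) / L[0][0] = -1.
Step 2: L[1][1] = √(9) = 3.
  L[2][0] = (-6) / L[0][0] = -3.
  L[2][1] = (-6) / L[1][1] = -2.
Step 3: L[2][2] = √(4) = 2.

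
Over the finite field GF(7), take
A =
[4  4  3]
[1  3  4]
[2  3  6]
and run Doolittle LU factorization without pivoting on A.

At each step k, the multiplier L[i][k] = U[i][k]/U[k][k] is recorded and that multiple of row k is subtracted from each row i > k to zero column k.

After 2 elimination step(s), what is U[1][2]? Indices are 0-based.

Step 1: pivot at (0,0) is 4.
  row1 ← row1 − (2)·row0  ⇒  L[1][0]=2, U row1=(0, 2, 5)
  row2 ← row2 − (4)·row0  ⇒  L[2][0]=4, U row2=(0, 1, 1)
Step 2: pivot at (1,1) is 2.
  row2 ← row2 − (4)·row1  ⇒  L[2][1]=4, U row2=(0, 0, 2)

U[1][2] = 5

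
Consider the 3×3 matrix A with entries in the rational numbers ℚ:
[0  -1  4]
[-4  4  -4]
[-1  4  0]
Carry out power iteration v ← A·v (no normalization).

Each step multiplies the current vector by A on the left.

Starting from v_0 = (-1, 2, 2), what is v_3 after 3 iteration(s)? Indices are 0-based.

v_0 = (-1, 2, 2).
v_1 = A·v_0 = (6, 4, 9).
v_2 = A·v_1 = (32, -44, 10).
v_3 = A·v_2 = (84, -344, -208).

v_3 = (84, -344, -208)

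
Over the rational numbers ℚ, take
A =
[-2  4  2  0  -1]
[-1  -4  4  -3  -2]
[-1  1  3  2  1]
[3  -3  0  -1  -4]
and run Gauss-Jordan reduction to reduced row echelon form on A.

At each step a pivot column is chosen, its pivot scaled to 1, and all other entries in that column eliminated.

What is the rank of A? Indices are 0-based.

rank = 4

[1] R0 /= -2  ⇒  (1, -2, -1, 0, 1/2)
     R1 -= -1·R0  ⇒  (0, -6, 3, -3, -3/2)
     R2 -= -1·R0  ⇒  (0, -1, 2, 2, 3/2)
     R3 -= 3·R0  ⇒  (0, 3, 3, -1, -11/2)
[2] R1 /= -6  ⇒  (0, 1, -1/2, 1/2, 1/4)
     R0 -= -2·R1  ⇒  (1, 0, -2, 1, 1)
     R2 -= -1·R1  ⇒  (0, 0, 3/2, 5/2, 7/4)
     R3 -= 3·R1  ⇒  (0, 0, 9/2, -5/2, -25/4)
[3] R2 /= 3/2  ⇒  (0, 0, 1, 5/3, 7/6)
     R0 -= -2·R2  ⇒  (1, 0, 0, 13/3, 10/3)
     R1 -= -1/2·R2  ⇒  (0, 1, 0, 4/3, 5/6)
     R3 -= 9/2·R2  ⇒  (0, 0, 0, -10, -23/2)
[4] R3 /= -10  ⇒  (0, 0, 0, 1, 23/20)
     R0 -= 13/3·R3  ⇒  (1, 0, 0, 0, -33/20)
     R1 -= 4/3·R3  ⇒  (0, 1, 0, 0, -7/10)
     R2 -= 5/3·R3  ⇒  (0, 0, 1, 0, -3/4)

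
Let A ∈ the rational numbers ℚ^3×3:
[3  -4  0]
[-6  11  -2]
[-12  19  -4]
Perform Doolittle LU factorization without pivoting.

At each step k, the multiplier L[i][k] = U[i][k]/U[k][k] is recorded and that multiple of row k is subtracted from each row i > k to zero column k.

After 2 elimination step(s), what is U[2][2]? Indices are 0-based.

U[2][2] = -2

Step 1: pivot at (0,0) is 3.
  row1 ← row1 − (-2)·row0  ⇒  L[1][0]=-2, U row1=(0, 3, -2)
  row2 ← row2 − (-4)·row0  ⇒  L[2][0]=-4, U row2=(0, 3, -4)
Step 2: pivot at (1,1) is 3.
  row2 ← row2 − (1)·row1  ⇒  L[2][1]=1, U row2=(0, 0, -2)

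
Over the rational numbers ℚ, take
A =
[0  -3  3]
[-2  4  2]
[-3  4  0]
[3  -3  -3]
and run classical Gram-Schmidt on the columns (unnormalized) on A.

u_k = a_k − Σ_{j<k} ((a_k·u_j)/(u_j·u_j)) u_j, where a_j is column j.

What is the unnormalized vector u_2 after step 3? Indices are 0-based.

Step 1: u_0 = a_0 = (0, -2, -3, 3).
Step 2: u_1 = a_1 − (-29/22)·u_0 = (-3, 15/11, 1/22, 21/22).
Step 3: u_2 = a_2 − (-13/22)·u_0 − (-201/259)·u_1 = (174/259, 486/259, -450/259, -18/37).

u_2 = (174/259, 486/259, -450/259, -18/37)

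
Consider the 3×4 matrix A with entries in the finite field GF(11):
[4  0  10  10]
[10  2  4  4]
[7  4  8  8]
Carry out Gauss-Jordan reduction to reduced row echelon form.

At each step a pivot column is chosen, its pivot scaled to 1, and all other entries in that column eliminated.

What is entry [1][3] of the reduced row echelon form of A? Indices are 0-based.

pivot(0,0)=4: scale R0 → (1, 0, 8, 8)
  clear (1,0): R1 −= (10)R0 → (0, 2, 1, 1)
  clear (2,0): R2 −= (7)R0 → (0, 4, 7, 7)
pivot(1,1)=2: scale R1 → (0, 1, 6, 6)
  clear (2,1): R2 −= (4)R1 → (0, 0, 5, 5)
pivot(2,2)=5: scale R2 → (0, 0, 1, 1)
  clear (0,2): R0 −= (8)R2 → (1, 0, 0, 0)
  clear (1,2): R1 −= (6)R2 → (0, 1, 0, 0)

M[1][3] = 0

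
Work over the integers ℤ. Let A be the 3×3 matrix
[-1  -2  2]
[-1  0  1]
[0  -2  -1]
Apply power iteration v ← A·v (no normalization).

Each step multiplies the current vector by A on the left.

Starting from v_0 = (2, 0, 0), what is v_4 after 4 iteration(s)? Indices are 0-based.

v_0 = (2, 0, 0).
v_1 = A·v_0 = (-2, -2, 0).
v_2 = A·v_1 = (6, 2, 4).
v_3 = A·v_2 = (-2, -2, -8).
v_4 = A·v_3 = (-10, -6, 12).

v_4 = (-10, -6, 12)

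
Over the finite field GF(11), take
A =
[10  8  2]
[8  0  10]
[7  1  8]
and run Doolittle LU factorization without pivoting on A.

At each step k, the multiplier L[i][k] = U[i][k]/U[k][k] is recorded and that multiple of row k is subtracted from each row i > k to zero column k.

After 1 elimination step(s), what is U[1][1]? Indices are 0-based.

k=0: U[0][0]=10
  eliminate (1,0): mult=3, new row 1: (0, 9, 4); set L[1][0]=3
  eliminate (2,0): mult=4, new row 2: (0, 2, 0); set L[2][0]=4

U[1][1] = 9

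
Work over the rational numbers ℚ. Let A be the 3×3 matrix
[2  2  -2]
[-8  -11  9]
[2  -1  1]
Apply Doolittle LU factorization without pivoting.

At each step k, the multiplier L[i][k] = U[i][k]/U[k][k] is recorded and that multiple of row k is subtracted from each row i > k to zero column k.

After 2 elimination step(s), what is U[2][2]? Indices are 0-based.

U[2][2] = 2

Step 1: pivot at (0,0) is 2.
  row1 ← row1 − (-4)·row0  ⇒  L[1][0]=-4, U row1=(0, -3, 1)
  row2 ← row2 − (1)·row0  ⇒  L[2][0]=1, U row2=(0, -3, 3)
Step 2: pivot at (1,1) is -3.
  row2 ← row2 − (1)·row1  ⇒  L[2][1]=1, U row2=(0, 0, 2)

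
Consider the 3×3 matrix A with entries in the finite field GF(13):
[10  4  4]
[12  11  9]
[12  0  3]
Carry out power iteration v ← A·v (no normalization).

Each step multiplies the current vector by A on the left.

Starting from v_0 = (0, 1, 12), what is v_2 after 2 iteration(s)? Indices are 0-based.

v_0 = (0, 1, 12).
v_1 = A·v_0 = (0, 2, 10).
v_2 = A·v_1 = (9, 8, 4).

v_2 = (9, 8, 4)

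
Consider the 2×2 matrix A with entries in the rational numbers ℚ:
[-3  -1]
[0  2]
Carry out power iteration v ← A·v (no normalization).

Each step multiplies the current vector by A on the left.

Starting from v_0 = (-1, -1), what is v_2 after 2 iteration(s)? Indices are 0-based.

v_0 = (-1, -1).
v_1 = A·v_0 = (4, -2).
v_2 = A·v_1 = (-10, -4).

v_2 = (-10, -4)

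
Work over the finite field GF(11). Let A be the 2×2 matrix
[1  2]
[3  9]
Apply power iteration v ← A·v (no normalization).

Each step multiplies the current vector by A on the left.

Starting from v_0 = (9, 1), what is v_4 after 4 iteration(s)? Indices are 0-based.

v_4 = (10, 10)

v_0 = (9, 1).
v_1 = A·v_0 = (0, 3).
v_2 = A·v_1 = (6, 5).
v_3 = A·v_2 = (5, 8).
v_4 = A·v_3 = (10, 10).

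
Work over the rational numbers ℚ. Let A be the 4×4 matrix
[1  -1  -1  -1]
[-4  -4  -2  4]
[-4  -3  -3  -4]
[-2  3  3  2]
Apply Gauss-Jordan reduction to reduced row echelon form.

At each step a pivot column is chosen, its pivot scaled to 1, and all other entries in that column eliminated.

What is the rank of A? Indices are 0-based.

rank = 4

[1] R0 /= 1  ⇒  (1, -1, -1, -1)
     R1 -= -4·R0  ⇒  (0, -8, -6, 0)
     R2 -= -4·R0  ⇒  (0, -7, -7, -8)
     R3 -= -2·R0  ⇒  (0, 1, 1, 0)
[2] R1 /= -8  ⇒  (0, 1, 3/4, 0)
     R0 -= -1·R1  ⇒  (1, 0, -1/4, -1)
     R2 -= -7·R1  ⇒  (0, 0, -7/4, -8)
     R3 -= 1·R1  ⇒  (0, 0, 1/4, 0)
[3] R2 /= -7/4  ⇒  (0, 0, 1, 32/7)
     R0 -= -1/4·R2  ⇒  (1, 0, 0, 1/7)
     R1 -= 3/4·R2  ⇒  (0, 1, 0, -24/7)
     R3 -= 1/4·R2  ⇒  (0, 0, 0, -8/7)
[4] R3 /= -8/7  ⇒  (0, 0, 0, 1)
     R0 -= 1/7·R3  ⇒  (1, 0, 0, 0)
     R1 -= -24/7·R3  ⇒  (0, 1, 0, 0)
     R2 -= 32/7·R3  ⇒  (0, 0, 1, 0)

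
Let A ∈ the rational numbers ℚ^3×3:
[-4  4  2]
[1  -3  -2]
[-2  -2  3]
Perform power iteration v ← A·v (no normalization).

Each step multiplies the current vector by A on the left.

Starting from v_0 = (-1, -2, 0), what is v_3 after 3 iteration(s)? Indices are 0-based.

v_3 = (-284, 109, 14)

v_0 = (-1, -2, 0).
v_1 = A·v_0 = (-4, 5, 6).
v_2 = A·v_1 = (48, -31, 16).
v_3 = A·v_2 = (-284, 109, 14).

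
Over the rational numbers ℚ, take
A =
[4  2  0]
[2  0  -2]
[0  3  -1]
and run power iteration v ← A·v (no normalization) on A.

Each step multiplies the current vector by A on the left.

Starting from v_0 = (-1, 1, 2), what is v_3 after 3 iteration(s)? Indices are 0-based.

v_3 = (-92, -2, 1)

v_0 = (-1, 1, 2).
v_1 = A·v_0 = (-2, -6, 1).
v_2 = A·v_1 = (-20, -6, -19).
v_3 = A·v_2 = (-92, -2, 1).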